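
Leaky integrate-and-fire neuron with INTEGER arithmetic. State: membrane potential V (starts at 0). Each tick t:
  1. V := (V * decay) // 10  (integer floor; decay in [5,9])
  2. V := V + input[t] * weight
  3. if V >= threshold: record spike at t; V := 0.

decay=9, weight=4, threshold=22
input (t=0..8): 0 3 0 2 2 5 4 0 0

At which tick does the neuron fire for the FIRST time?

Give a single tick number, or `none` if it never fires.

t=0: input=0 -> V=0
t=1: input=3 -> V=12
t=2: input=0 -> V=10
t=3: input=2 -> V=17
t=4: input=2 -> V=0 FIRE
t=5: input=5 -> V=20
t=6: input=4 -> V=0 FIRE
t=7: input=0 -> V=0
t=8: input=0 -> V=0

Answer: 4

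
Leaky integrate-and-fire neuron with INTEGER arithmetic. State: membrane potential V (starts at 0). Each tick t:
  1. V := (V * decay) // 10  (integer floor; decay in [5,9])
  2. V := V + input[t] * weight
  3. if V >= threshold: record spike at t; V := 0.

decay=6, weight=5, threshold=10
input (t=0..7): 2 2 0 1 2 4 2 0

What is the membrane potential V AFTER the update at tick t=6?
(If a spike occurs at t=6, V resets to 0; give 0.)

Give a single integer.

t=0: input=2 -> V=0 FIRE
t=1: input=2 -> V=0 FIRE
t=2: input=0 -> V=0
t=3: input=1 -> V=5
t=4: input=2 -> V=0 FIRE
t=5: input=4 -> V=0 FIRE
t=6: input=2 -> V=0 FIRE
t=7: input=0 -> V=0

Answer: 0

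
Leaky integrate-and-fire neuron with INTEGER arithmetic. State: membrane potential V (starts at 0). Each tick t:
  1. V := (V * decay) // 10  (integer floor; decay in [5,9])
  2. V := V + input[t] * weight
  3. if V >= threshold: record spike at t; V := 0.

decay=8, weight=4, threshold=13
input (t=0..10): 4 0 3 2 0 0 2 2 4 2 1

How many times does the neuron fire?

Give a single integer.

t=0: input=4 -> V=0 FIRE
t=1: input=0 -> V=0
t=2: input=3 -> V=12
t=3: input=2 -> V=0 FIRE
t=4: input=0 -> V=0
t=5: input=0 -> V=0
t=6: input=2 -> V=8
t=7: input=2 -> V=0 FIRE
t=8: input=4 -> V=0 FIRE
t=9: input=2 -> V=8
t=10: input=1 -> V=10

Answer: 4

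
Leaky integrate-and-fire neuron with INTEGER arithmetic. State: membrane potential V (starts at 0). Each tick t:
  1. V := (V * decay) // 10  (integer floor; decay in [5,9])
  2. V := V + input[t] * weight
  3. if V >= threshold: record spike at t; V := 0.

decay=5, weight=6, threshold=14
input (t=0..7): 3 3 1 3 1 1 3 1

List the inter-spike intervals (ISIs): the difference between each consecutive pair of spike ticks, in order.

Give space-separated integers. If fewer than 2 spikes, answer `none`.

t=0: input=3 -> V=0 FIRE
t=1: input=3 -> V=0 FIRE
t=2: input=1 -> V=6
t=3: input=3 -> V=0 FIRE
t=4: input=1 -> V=6
t=5: input=1 -> V=9
t=6: input=3 -> V=0 FIRE
t=7: input=1 -> V=6

Answer: 1 2 3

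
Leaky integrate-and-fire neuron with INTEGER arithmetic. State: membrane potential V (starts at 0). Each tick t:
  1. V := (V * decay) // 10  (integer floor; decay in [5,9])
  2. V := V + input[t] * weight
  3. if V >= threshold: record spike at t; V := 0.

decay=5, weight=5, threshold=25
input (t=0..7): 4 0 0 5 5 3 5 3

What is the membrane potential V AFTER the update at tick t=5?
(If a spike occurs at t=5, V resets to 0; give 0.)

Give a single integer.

t=0: input=4 -> V=20
t=1: input=0 -> V=10
t=2: input=0 -> V=5
t=3: input=5 -> V=0 FIRE
t=4: input=5 -> V=0 FIRE
t=5: input=3 -> V=15
t=6: input=5 -> V=0 FIRE
t=7: input=3 -> V=15

Answer: 15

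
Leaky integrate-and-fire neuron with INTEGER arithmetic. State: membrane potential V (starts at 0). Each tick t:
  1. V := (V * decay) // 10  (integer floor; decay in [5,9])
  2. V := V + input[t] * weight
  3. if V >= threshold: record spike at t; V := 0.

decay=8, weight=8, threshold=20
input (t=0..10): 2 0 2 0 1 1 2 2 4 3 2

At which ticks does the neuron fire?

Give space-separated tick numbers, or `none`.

t=0: input=2 -> V=16
t=1: input=0 -> V=12
t=2: input=2 -> V=0 FIRE
t=3: input=0 -> V=0
t=4: input=1 -> V=8
t=5: input=1 -> V=14
t=6: input=2 -> V=0 FIRE
t=7: input=2 -> V=16
t=8: input=4 -> V=0 FIRE
t=9: input=3 -> V=0 FIRE
t=10: input=2 -> V=16

Answer: 2 6 8 9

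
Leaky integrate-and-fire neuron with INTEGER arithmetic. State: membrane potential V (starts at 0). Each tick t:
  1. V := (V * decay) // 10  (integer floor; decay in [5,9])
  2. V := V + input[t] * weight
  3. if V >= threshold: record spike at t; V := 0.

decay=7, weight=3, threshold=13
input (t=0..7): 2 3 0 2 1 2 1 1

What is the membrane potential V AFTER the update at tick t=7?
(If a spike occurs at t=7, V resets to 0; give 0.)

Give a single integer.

Answer: 10

Derivation:
t=0: input=2 -> V=6
t=1: input=3 -> V=0 FIRE
t=2: input=0 -> V=0
t=3: input=2 -> V=6
t=4: input=1 -> V=7
t=5: input=2 -> V=10
t=6: input=1 -> V=10
t=7: input=1 -> V=10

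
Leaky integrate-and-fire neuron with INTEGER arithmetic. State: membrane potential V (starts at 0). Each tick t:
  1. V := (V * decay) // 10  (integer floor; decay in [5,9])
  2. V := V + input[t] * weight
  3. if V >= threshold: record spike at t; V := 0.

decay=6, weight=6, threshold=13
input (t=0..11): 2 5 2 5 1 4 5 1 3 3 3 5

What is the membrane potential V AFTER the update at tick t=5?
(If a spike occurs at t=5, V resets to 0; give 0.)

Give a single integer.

t=0: input=2 -> V=12
t=1: input=5 -> V=0 FIRE
t=2: input=2 -> V=12
t=3: input=5 -> V=0 FIRE
t=4: input=1 -> V=6
t=5: input=4 -> V=0 FIRE
t=6: input=5 -> V=0 FIRE
t=7: input=1 -> V=6
t=8: input=3 -> V=0 FIRE
t=9: input=3 -> V=0 FIRE
t=10: input=3 -> V=0 FIRE
t=11: input=5 -> V=0 FIRE

Answer: 0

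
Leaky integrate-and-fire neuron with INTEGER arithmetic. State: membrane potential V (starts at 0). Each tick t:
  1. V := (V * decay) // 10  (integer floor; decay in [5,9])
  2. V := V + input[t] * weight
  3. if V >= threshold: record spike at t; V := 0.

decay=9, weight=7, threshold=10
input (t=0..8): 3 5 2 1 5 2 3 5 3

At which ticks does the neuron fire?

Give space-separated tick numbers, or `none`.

Answer: 0 1 2 4 5 6 7 8

Derivation:
t=0: input=3 -> V=0 FIRE
t=1: input=5 -> V=0 FIRE
t=2: input=2 -> V=0 FIRE
t=3: input=1 -> V=7
t=4: input=5 -> V=0 FIRE
t=5: input=2 -> V=0 FIRE
t=6: input=3 -> V=0 FIRE
t=7: input=5 -> V=0 FIRE
t=8: input=3 -> V=0 FIRE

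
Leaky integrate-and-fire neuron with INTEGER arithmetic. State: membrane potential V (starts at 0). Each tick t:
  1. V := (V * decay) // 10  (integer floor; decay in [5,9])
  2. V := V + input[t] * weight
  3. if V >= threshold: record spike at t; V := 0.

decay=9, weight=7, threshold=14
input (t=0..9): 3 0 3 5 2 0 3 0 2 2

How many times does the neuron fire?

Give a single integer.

Answer: 7

Derivation:
t=0: input=3 -> V=0 FIRE
t=1: input=0 -> V=0
t=2: input=3 -> V=0 FIRE
t=3: input=5 -> V=0 FIRE
t=4: input=2 -> V=0 FIRE
t=5: input=0 -> V=0
t=6: input=3 -> V=0 FIRE
t=7: input=0 -> V=0
t=8: input=2 -> V=0 FIRE
t=9: input=2 -> V=0 FIRE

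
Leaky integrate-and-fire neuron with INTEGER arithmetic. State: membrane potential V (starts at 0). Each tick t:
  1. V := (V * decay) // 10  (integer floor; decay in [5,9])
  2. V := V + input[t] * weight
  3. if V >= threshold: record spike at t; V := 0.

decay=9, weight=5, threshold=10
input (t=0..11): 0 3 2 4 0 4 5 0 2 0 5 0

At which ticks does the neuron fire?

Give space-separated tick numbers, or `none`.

Answer: 1 2 3 5 6 8 10

Derivation:
t=0: input=0 -> V=0
t=1: input=3 -> V=0 FIRE
t=2: input=2 -> V=0 FIRE
t=3: input=4 -> V=0 FIRE
t=4: input=0 -> V=0
t=5: input=4 -> V=0 FIRE
t=6: input=5 -> V=0 FIRE
t=7: input=0 -> V=0
t=8: input=2 -> V=0 FIRE
t=9: input=0 -> V=0
t=10: input=5 -> V=0 FIRE
t=11: input=0 -> V=0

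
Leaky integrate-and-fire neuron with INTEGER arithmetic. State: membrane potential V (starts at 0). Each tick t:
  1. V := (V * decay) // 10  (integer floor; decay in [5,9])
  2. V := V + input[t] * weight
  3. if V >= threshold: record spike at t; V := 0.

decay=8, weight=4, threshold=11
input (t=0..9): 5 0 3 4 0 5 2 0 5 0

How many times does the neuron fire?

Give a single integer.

Answer: 5

Derivation:
t=0: input=5 -> V=0 FIRE
t=1: input=0 -> V=0
t=2: input=3 -> V=0 FIRE
t=3: input=4 -> V=0 FIRE
t=4: input=0 -> V=0
t=5: input=5 -> V=0 FIRE
t=6: input=2 -> V=8
t=7: input=0 -> V=6
t=8: input=5 -> V=0 FIRE
t=9: input=0 -> V=0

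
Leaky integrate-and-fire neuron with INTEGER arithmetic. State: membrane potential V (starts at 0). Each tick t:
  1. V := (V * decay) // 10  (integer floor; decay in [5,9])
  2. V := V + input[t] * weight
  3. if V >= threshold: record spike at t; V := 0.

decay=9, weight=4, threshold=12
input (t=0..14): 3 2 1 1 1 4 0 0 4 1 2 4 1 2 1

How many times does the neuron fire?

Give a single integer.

t=0: input=3 -> V=0 FIRE
t=1: input=2 -> V=8
t=2: input=1 -> V=11
t=3: input=1 -> V=0 FIRE
t=4: input=1 -> V=4
t=5: input=4 -> V=0 FIRE
t=6: input=0 -> V=0
t=7: input=0 -> V=0
t=8: input=4 -> V=0 FIRE
t=9: input=1 -> V=4
t=10: input=2 -> V=11
t=11: input=4 -> V=0 FIRE
t=12: input=1 -> V=4
t=13: input=2 -> V=11
t=14: input=1 -> V=0 FIRE

Answer: 6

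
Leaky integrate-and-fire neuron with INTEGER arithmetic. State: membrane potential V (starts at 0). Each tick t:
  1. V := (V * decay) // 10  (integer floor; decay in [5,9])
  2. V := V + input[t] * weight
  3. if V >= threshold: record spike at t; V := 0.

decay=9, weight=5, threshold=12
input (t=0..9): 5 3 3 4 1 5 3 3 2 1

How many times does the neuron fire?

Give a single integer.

t=0: input=5 -> V=0 FIRE
t=1: input=3 -> V=0 FIRE
t=2: input=3 -> V=0 FIRE
t=3: input=4 -> V=0 FIRE
t=4: input=1 -> V=5
t=5: input=5 -> V=0 FIRE
t=6: input=3 -> V=0 FIRE
t=7: input=3 -> V=0 FIRE
t=8: input=2 -> V=10
t=9: input=1 -> V=0 FIRE

Answer: 8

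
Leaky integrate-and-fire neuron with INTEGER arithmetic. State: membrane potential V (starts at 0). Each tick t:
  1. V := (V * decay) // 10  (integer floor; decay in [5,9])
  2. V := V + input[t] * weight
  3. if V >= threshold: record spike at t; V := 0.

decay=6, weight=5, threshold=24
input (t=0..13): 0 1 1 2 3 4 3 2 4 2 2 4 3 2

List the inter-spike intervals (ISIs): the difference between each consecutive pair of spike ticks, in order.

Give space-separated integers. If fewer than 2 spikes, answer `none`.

Answer: 3 3

Derivation:
t=0: input=0 -> V=0
t=1: input=1 -> V=5
t=2: input=1 -> V=8
t=3: input=2 -> V=14
t=4: input=3 -> V=23
t=5: input=4 -> V=0 FIRE
t=6: input=3 -> V=15
t=7: input=2 -> V=19
t=8: input=4 -> V=0 FIRE
t=9: input=2 -> V=10
t=10: input=2 -> V=16
t=11: input=4 -> V=0 FIRE
t=12: input=3 -> V=15
t=13: input=2 -> V=19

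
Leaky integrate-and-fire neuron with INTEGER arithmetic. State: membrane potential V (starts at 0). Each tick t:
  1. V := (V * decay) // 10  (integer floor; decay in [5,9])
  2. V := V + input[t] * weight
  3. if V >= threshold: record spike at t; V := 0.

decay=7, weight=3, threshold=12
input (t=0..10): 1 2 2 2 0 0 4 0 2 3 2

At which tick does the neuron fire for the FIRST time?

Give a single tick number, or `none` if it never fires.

t=0: input=1 -> V=3
t=1: input=2 -> V=8
t=2: input=2 -> V=11
t=3: input=2 -> V=0 FIRE
t=4: input=0 -> V=0
t=5: input=0 -> V=0
t=6: input=4 -> V=0 FIRE
t=7: input=0 -> V=0
t=8: input=2 -> V=6
t=9: input=3 -> V=0 FIRE
t=10: input=2 -> V=6

Answer: 3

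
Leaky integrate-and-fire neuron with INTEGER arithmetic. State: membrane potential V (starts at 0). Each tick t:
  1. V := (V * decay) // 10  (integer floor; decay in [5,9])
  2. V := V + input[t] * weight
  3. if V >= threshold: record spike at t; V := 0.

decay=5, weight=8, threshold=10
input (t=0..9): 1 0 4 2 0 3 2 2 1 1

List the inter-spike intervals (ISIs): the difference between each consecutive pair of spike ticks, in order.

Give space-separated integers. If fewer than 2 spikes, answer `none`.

Answer: 1 2 1 1 2

Derivation:
t=0: input=1 -> V=8
t=1: input=0 -> V=4
t=2: input=4 -> V=0 FIRE
t=3: input=2 -> V=0 FIRE
t=4: input=0 -> V=0
t=5: input=3 -> V=0 FIRE
t=6: input=2 -> V=0 FIRE
t=7: input=2 -> V=0 FIRE
t=8: input=1 -> V=8
t=9: input=1 -> V=0 FIRE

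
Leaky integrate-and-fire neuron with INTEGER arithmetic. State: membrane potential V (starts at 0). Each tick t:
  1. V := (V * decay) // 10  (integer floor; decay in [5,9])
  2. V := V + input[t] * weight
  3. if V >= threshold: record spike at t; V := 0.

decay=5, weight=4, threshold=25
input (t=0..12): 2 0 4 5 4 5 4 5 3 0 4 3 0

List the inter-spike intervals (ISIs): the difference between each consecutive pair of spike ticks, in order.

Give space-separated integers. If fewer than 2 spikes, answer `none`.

t=0: input=2 -> V=8
t=1: input=0 -> V=4
t=2: input=4 -> V=18
t=3: input=5 -> V=0 FIRE
t=4: input=4 -> V=16
t=5: input=5 -> V=0 FIRE
t=6: input=4 -> V=16
t=7: input=5 -> V=0 FIRE
t=8: input=3 -> V=12
t=9: input=0 -> V=6
t=10: input=4 -> V=19
t=11: input=3 -> V=21
t=12: input=0 -> V=10

Answer: 2 2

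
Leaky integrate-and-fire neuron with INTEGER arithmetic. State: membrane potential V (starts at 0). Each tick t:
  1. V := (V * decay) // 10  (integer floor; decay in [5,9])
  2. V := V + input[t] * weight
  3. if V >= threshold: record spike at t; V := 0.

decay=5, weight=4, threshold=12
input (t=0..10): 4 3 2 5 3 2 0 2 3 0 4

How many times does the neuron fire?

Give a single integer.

Answer: 6

Derivation:
t=0: input=4 -> V=0 FIRE
t=1: input=3 -> V=0 FIRE
t=2: input=2 -> V=8
t=3: input=5 -> V=0 FIRE
t=4: input=3 -> V=0 FIRE
t=5: input=2 -> V=8
t=6: input=0 -> V=4
t=7: input=2 -> V=10
t=8: input=3 -> V=0 FIRE
t=9: input=0 -> V=0
t=10: input=4 -> V=0 FIRE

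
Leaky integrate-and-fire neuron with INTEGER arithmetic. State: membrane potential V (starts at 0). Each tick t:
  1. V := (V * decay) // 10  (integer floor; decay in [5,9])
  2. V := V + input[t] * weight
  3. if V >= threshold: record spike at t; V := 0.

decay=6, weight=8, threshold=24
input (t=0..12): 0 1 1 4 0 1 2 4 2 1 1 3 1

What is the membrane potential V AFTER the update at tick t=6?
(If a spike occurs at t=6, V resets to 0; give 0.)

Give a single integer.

t=0: input=0 -> V=0
t=1: input=1 -> V=8
t=2: input=1 -> V=12
t=3: input=4 -> V=0 FIRE
t=4: input=0 -> V=0
t=5: input=1 -> V=8
t=6: input=2 -> V=20
t=7: input=4 -> V=0 FIRE
t=8: input=2 -> V=16
t=9: input=1 -> V=17
t=10: input=1 -> V=18
t=11: input=3 -> V=0 FIRE
t=12: input=1 -> V=8

Answer: 20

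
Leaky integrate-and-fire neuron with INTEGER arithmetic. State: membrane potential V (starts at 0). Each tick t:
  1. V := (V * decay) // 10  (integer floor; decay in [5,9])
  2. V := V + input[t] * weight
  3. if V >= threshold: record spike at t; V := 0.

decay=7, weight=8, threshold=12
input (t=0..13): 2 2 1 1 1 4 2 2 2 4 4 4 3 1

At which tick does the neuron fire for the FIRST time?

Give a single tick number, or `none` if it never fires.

Answer: 0

Derivation:
t=0: input=2 -> V=0 FIRE
t=1: input=2 -> V=0 FIRE
t=2: input=1 -> V=8
t=3: input=1 -> V=0 FIRE
t=4: input=1 -> V=8
t=5: input=4 -> V=0 FIRE
t=6: input=2 -> V=0 FIRE
t=7: input=2 -> V=0 FIRE
t=8: input=2 -> V=0 FIRE
t=9: input=4 -> V=0 FIRE
t=10: input=4 -> V=0 FIRE
t=11: input=4 -> V=0 FIRE
t=12: input=3 -> V=0 FIRE
t=13: input=1 -> V=8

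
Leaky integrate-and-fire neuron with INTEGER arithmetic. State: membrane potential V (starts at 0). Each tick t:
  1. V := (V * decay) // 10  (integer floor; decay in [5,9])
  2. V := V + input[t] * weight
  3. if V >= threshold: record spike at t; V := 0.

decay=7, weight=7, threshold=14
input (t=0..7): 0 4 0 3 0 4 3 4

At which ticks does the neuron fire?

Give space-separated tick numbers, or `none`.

Answer: 1 3 5 6 7

Derivation:
t=0: input=0 -> V=0
t=1: input=4 -> V=0 FIRE
t=2: input=0 -> V=0
t=3: input=3 -> V=0 FIRE
t=4: input=0 -> V=0
t=5: input=4 -> V=0 FIRE
t=6: input=3 -> V=0 FIRE
t=7: input=4 -> V=0 FIRE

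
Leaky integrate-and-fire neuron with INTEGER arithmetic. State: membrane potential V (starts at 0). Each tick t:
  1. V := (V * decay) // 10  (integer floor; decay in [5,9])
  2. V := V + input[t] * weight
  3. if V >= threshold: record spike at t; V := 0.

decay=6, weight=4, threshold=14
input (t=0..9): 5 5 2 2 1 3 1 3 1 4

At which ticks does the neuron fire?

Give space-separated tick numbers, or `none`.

Answer: 0 1 5 7 9

Derivation:
t=0: input=5 -> V=0 FIRE
t=1: input=5 -> V=0 FIRE
t=2: input=2 -> V=8
t=3: input=2 -> V=12
t=4: input=1 -> V=11
t=5: input=3 -> V=0 FIRE
t=6: input=1 -> V=4
t=7: input=3 -> V=0 FIRE
t=8: input=1 -> V=4
t=9: input=4 -> V=0 FIRE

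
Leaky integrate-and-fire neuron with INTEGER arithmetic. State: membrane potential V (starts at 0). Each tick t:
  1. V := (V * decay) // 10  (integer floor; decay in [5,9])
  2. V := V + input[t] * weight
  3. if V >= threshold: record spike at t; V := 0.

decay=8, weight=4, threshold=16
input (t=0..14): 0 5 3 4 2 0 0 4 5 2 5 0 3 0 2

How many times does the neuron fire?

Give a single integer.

Answer: 5

Derivation:
t=0: input=0 -> V=0
t=1: input=5 -> V=0 FIRE
t=2: input=3 -> V=12
t=3: input=4 -> V=0 FIRE
t=4: input=2 -> V=8
t=5: input=0 -> V=6
t=6: input=0 -> V=4
t=7: input=4 -> V=0 FIRE
t=8: input=5 -> V=0 FIRE
t=9: input=2 -> V=8
t=10: input=5 -> V=0 FIRE
t=11: input=0 -> V=0
t=12: input=3 -> V=12
t=13: input=0 -> V=9
t=14: input=2 -> V=15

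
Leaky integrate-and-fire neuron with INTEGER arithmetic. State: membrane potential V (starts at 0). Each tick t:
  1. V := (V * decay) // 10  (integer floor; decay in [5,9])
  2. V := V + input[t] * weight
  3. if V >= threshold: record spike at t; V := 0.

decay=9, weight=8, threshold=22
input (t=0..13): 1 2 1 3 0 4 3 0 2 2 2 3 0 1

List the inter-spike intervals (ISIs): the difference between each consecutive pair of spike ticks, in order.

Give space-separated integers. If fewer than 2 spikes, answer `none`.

t=0: input=1 -> V=8
t=1: input=2 -> V=0 FIRE
t=2: input=1 -> V=8
t=3: input=3 -> V=0 FIRE
t=4: input=0 -> V=0
t=5: input=4 -> V=0 FIRE
t=6: input=3 -> V=0 FIRE
t=7: input=0 -> V=0
t=8: input=2 -> V=16
t=9: input=2 -> V=0 FIRE
t=10: input=2 -> V=16
t=11: input=3 -> V=0 FIRE
t=12: input=0 -> V=0
t=13: input=1 -> V=8

Answer: 2 2 1 3 2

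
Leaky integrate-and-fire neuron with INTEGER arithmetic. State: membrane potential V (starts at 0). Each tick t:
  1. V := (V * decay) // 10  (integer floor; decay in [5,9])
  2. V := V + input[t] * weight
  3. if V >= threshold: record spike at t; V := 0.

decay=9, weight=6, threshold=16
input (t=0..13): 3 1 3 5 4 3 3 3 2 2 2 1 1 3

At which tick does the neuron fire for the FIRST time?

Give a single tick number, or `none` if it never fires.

t=0: input=3 -> V=0 FIRE
t=1: input=1 -> V=6
t=2: input=3 -> V=0 FIRE
t=3: input=5 -> V=0 FIRE
t=4: input=4 -> V=0 FIRE
t=5: input=3 -> V=0 FIRE
t=6: input=3 -> V=0 FIRE
t=7: input=3 -> V=0 FIRE
t=8: input=2 -> V=12
t=9: input=2 -> V=0 FIRE
t=10: input=2 -> V=12
t=11: input=1 -> V=0 FIRE
t=12: input=1 -> V=6
t=13: input=3 -> V=0 FIRE

Answer: 0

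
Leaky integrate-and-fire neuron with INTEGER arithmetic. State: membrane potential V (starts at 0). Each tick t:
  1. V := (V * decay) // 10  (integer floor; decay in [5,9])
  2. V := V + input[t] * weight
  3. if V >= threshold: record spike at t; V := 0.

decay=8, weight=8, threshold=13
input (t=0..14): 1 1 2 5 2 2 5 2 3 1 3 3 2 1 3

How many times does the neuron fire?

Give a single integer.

Answer: 12

Derivation:
t=0: input=1 -> V=8
t=1: input=1 -> V=0 FIRE
t=2: input=2 -> V=0 FIRE
t=3: input=5 -> V=0 FIRE
t=4: input=2 -> V=0 FIRE
t=5: input=2 -> V=0 FIRE
t=6: input=5 -> V=0 FIRE
t=7: input=2 -> V=0 FIRE
t=8: input=3 -> V=0 FIRE
t=9: input=1 -> V=8
t=10: input=3 -> V=0 FIRE
t=11: input=3 -> V=0 FIRE
t=12: input=2 -> V=0 FIRE
t=13: input=1 -> V=8
t=14: input=3 -> V=0 FIRE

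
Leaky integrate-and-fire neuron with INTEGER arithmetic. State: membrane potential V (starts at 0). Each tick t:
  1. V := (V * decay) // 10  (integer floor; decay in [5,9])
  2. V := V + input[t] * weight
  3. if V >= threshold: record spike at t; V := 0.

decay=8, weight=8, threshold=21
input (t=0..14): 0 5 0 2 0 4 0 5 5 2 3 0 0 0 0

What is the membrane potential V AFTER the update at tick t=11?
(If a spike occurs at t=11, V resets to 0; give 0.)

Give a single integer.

Answer: 0

Derivation:
t=0: input=0 -> V=0
t=1: input=5 -> V=0 FIRE
t=2: input=0 -> V=0
t=3: input=2 -> V=16
t=4: input=0 -> V=12
t=5: input=4 -> V=0 FIRE
t=6: input=0 -> V=0
t=7: input=5 -> V=0 FIRE
t=8: input=5 -> V=0 FIRE
t=9: input=2 -> V=16
t=10: input=3 -> V=0 FIRE
t=11: input=0 -> V=0
t=12: input=0 -> V=0
t=13: input=0 -> V=0
t=14: input=0 -> V=0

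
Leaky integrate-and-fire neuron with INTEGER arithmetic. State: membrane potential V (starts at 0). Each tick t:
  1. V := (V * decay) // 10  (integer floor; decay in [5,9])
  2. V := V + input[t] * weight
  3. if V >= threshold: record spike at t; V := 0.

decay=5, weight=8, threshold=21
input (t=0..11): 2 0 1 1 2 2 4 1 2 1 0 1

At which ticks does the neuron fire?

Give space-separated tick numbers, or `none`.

t=0: input=2 -> V=16
t=1: input=0 -> V=8
t=2: input=1 -> V=12
t=3: input=1 -> V=14
t=4: input=2 -> V=0 FIRE
t=5: input=2 -> V=16
t=6: input=4 -> V=0 FIRE
t=7: input=1 -> V=8
t=8: input=2 -> V=20
t=9: input=1 -> V=18
t=10: input=0 -> V=9
t=11: input=1 -> V=12

Answer: 4 6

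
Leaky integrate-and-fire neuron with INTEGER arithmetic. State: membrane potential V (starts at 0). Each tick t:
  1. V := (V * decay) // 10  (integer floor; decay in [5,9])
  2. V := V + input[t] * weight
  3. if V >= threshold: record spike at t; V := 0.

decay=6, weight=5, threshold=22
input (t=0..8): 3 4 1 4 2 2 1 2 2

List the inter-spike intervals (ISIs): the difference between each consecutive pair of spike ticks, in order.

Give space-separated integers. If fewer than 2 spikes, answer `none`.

t=0: input=3 -> V=15
t=1: input=4 -> V=0 FIRE
t=2: input=1 -> V=5
t=3: input=4 -> V=0 FIRE
t=4: input=2 -> V=10
t=5: input=2 -> V=16
t=6: input=1 -> V=14
t=7: input=2 -> V=18
t=8: input=2 -> V=20

Answer: 2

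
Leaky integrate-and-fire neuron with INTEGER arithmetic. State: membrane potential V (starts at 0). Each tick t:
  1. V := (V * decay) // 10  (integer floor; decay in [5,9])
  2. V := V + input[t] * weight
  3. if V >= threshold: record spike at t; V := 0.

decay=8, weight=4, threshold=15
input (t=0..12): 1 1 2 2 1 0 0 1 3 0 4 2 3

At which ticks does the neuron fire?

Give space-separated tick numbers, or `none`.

Answer: 3 8 10 12

Derivation:
t=0: input=1 -> V=4
t=1: input=1 -> V=7
t=2: input=2 -> V=13
t=3: input=2 -> V=0 FIRE
t=4: input=1 -> V=4
t=5: input=0 -> V=3
t=6: input=0 -> V=2
t=7: input=1 -> V=5
t=8: input=3 -> V=0 FIRE
t=9: input=0 -> V=0
t=10: input=4 -> V=0 FIRE
t=11: input=2 -> V=8
t=12: input=3 -> V=0 FIRE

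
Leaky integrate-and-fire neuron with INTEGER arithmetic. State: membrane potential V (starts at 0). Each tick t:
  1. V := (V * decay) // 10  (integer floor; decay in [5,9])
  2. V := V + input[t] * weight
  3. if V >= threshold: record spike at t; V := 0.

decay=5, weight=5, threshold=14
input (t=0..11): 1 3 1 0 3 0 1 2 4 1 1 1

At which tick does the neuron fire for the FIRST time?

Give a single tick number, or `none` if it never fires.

Answer: 1

Derivation:
t=0: input=1 -> V=5
t=1: input=3 -> V=0 FIRE
t=2: input=1 -> V=5
t=3: input=0 -> V=2
t=4: input=3 -> V=0 FIRE
t=5: input=0 -> V=0
t=6: input=1 -> V=5
t=7: input=2 -> V=12
t=8: input=4 -> V=0 FIRE
t=9: input=1 -> V=5
t=10: input=1 -> V=7
t=11: input=1 -> V=8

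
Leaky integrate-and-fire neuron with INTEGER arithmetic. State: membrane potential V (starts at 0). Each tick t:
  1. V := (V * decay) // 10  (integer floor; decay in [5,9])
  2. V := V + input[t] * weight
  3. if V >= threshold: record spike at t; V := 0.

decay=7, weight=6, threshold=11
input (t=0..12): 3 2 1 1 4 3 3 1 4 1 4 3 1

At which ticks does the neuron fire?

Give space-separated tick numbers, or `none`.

Answer: 0 1 4 5 6 8 10 11

Derivation:
t=0: input=3 -> V=0 FIRE
t=1: input=2 -> V=0 FIRE
t=2: input=1 -> V=6
t=3: input=1 -> V=10
t=4: input=4 -> V=0 FIRE
t=5: input=3 -> V=0 FIRE
t=6: input=3 -> V=0 FIRE
t=7: input=1 -> V=6
t=8: input=4 -> V=0 FIRE
t=9: input=1 -> V=6
t=10: input=4 -> V=0 FIRE
t=11: input=3 -> V=0 FIRE
t=12: input=1 -> V=6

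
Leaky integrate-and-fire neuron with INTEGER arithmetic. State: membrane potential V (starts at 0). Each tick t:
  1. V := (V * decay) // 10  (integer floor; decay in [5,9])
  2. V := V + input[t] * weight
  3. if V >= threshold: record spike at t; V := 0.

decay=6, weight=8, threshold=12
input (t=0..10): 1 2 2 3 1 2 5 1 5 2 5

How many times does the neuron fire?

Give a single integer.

t=0: input=1 -> V=8
t=1: input=2 -> V=0 FIRE
t=2: input=2 -> V=0 FIRE
t=3: input=3 -> V=0 FIRE
t=4: input=1 -> V=8
t=5: input=2 -> V=0 FIRE
t=6: input=5 -> V=0 FIRE
t=7: input=1 -> V=8
t=8: input=5 -> V=0 FIRE
t=9: input=2 -> V=0 FIRE
t=10: input=5 -> V=0 FIRE

Answer: 8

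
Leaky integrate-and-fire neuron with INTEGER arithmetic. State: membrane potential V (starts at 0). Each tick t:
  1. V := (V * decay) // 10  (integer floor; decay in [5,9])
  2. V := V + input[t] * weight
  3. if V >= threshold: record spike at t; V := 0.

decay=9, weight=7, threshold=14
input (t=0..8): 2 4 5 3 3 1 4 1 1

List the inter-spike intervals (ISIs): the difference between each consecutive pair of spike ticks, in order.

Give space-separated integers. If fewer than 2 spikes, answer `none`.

t=0: input=2 -> V=0 FIRE
t=1: input=4 -> V=0 FIRE
t=2: input=5 -> V=0 FIRE
t=3: input=3 -> V=0 FIRE
t=4: input=3 -> V=0 FIRE
t=5: input=1 -> V=7
t=6: input=4 -> V=0 FIRE
t=7: input=1 -> V=7
t=8: input=1 -> V=13

Answer: 1 1 1 1 2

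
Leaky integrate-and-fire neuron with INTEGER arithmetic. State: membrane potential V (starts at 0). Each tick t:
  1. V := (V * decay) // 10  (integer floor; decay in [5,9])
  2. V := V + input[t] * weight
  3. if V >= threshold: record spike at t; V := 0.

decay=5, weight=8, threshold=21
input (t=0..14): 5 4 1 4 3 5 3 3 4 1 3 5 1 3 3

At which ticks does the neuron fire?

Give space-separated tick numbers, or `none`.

t=0: input=5 -> V=0 FIRE
t=1: input=4 -> V=0 FIRE
t=2: input=1 -> V=8
t=3: input=4 -> V=0 FIRE
t=4: input=3 -> V=0 FIRE
t=5: input=5 -> V=0 FIRE
t=6: input=3 -> V=0 FIRE
t=7: input=3 -> V=0 FIRE
t=8: input=4 -> V=0 FIRE
t=9: input=1 -> V=8
t=10: input=3 -> V=0 FIRE
t=11: input=5 -> V=0 FIRE
t=12: input=1 -> V=8
t=13: input=3 -> V=0 FIRE
t=14: input=3 -> V=0 FIRE

Answer: 0 1 3 4 5 6 7 8 10 11 13 14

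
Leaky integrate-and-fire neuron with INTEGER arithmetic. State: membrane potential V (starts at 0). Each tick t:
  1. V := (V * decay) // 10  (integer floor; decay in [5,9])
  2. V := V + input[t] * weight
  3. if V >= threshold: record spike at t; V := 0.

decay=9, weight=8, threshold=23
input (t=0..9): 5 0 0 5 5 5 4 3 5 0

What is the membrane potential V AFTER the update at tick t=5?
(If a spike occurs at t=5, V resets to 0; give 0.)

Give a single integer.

Answer: 0

Derivation:
t=0: input=5 -> V=0 FIRE
t=1: input=0 -> V=0
t=2: input=0 -> V=0
t=3: input=5 -> V=0 FIRE
t=4: input=5 -> V=0 FIRE
t=5: input=5 -> V=0 FIRE
t=6: input=4 -> V=0 FIRE
t=7: input=3 -> V=0 FIRE
t=8: input=5 -> V=0 FIRE
t=9: input=0 -> V=0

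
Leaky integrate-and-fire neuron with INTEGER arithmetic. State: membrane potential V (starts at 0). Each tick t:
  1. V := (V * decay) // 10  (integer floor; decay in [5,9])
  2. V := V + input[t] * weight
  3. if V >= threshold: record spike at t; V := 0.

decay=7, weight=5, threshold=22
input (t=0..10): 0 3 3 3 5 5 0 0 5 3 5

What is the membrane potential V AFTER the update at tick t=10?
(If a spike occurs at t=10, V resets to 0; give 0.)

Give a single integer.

t=0: input=0 -> V=0
t=1: input=3 -> V=15
t=2: input=3 -> V=0 FIRE
t=3: input=3 -> V=15
t=4: input=5 -> V=0 FIRE
t=5: input=5 -> V=0 FIRE
t=6: input=0 -> V=0
t=7: input=0 -> V=0
t=8: input=5 -> V=0 FIRE
t=9: input=3 -> V=15
t=10: input=5 -> V=0 FIRE

Answer: 0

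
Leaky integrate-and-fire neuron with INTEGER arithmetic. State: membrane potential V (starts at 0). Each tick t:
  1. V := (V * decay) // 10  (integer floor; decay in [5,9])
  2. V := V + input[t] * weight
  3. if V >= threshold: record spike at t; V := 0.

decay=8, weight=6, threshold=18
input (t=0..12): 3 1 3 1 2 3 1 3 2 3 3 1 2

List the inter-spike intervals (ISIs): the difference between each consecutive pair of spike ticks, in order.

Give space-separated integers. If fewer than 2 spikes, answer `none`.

t=0: input=3 -> V=0 FIRE
t=1: input=1 -> V=6
t=2: input=3 -> V=0 FIRE
t=3: input=1 -> V=6
t=4: input=2 -> V=16
t=5: input=3 -> V=0 FIRE
t=6: input=1 -> V=6
t=7: input=3 -> V=0 FIRE
t=8: input=2 -> V=12
t=9: input=3 -> V=0 FIRE
t=10: input=3 -> V=0 FIRE
t=11: input=1 -> V=6
t=12: input=2 -> V=16

Answer: 2 3 2 2 1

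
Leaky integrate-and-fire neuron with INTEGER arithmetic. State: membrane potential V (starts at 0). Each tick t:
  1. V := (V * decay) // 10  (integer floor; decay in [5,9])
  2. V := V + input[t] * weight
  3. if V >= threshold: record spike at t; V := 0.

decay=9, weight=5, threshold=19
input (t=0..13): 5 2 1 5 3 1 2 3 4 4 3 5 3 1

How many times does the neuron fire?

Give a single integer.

t=0: input=5 -> V=0 FIRE
t=1: input=2 -> V=10
t=2: input=1 -> V=14
t=3: input=5 -> V=0 FIRE
t=4: input=3 -> V=15
t=5: input=1 -> V=18
t=6: input=2 -> V=0 FIRE
t=7: input=3 -> V=15
t=8: input=4 -> V=0 FIRE
t=9: input=4 -> V=0 FIRE
t=10: input=3 -> V=15
t=11: input=5 -> V=0 FIRE
t=12: input=3 -> V=15
t=13: input=1 -> V=18

Answer: 6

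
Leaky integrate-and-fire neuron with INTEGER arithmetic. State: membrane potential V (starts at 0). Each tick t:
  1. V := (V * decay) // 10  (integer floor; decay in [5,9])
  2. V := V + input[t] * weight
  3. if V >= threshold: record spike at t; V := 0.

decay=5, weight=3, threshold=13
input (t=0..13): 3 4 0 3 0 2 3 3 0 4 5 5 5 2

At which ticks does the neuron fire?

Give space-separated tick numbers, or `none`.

t=0: input=3 -> V=9
t=1: input=4 -> V=0 FIRE
t=2: input=0 -> V=0
t=3: input=3 -> V=9
t=4: input=0 -> V=4
t=5: input=2 -> V=8
t=6: input=3 -> V=0 FIRE
t=7: input=3 -> V=9
t=8: input=0 -> V=4
t=9: input=4 -> V=0 FIRE
t=10: input=5 -> V=0 FIRE
t=11: input=5 -> V=0 FIRE
t=12: input=5 -> V=0 FIRE
t=13: input=2 -> V=6

Answer: 1 6 9 10 11 12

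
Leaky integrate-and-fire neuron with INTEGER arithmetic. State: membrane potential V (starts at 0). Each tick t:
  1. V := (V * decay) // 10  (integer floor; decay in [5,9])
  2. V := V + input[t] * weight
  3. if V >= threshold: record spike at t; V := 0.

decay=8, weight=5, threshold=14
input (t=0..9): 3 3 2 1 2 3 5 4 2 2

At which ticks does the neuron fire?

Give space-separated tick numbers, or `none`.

t=0: input=3 -> V=0 FIRE
t=1: input=3 -> V=0 FIRE
t=2: input=2 -> V=10
t=3: input=1 -> V=13
t=4: input=2 -> V=0 FIRE
t=5: input=3 -> V=0 FIRE
t=6: input=5 -> V=0 FIRE
t=7: input=4 -> V=0 FIRE
t=8: input=2 -> V=10
t=9: input=2 -> V=0 FIRE

Answer: 0 1 4 5 6 7 9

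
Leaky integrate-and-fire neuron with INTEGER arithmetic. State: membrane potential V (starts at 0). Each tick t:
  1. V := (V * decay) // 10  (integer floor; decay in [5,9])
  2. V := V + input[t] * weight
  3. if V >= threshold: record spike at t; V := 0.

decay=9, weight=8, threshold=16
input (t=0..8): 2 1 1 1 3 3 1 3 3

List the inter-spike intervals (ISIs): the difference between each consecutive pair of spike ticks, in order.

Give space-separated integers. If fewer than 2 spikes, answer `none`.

t=0: input=2 -> V=0 FIRE
t=1: input=1 -> V=8
t=2: input=1 -> V=15
t=3: input=1 -> V=0 FIRE
t=4: input=3 -> V=0 FIRE
t=5: input=3 -> V=0 FIRE
t=6: input=1 -> V=8
t=7: input=3 -> V=0 FIRE
t=8: input=3 -> V=0 FIRE

Answer: 3 1 1 2 1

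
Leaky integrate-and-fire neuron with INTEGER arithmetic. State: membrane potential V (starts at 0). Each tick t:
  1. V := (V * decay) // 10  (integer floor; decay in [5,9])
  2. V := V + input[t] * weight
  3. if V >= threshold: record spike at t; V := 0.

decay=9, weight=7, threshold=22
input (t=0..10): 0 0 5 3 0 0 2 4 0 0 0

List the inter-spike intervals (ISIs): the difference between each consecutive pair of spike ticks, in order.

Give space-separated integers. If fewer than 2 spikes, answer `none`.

Answer: 4 1

Derivation:
t=0: input=0 -> V=0
t=1: input=0 -> V=0
t=2: input=5 -> V=0 FIRE
t=3: input=3 -> V=21
t=4: input=0 -> V=18
t=5: input=0 -> V=16
t=6: input=2 -> V=0 FIRE
t=7: input=4 -> V=0 FIRE
t=8: input=0 -> V=0
t=9: input=0 -> V=0
t=10: input=0 -> V=0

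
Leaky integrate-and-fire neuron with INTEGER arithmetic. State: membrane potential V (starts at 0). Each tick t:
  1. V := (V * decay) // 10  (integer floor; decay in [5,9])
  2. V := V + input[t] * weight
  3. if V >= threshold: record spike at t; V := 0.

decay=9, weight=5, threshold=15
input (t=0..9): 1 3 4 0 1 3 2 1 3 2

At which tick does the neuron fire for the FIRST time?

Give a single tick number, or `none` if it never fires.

Answer: 1

Derivation:
t=0: input=1 -> V=5
t=1: input=3 -> V=0 FIRE
t=2: input=4 -> V=0 FIRE
t=3: input=0 -> V=0
t=4: input=1 -> V=5
t=5: input=3 -> V=0 FIRE
t=6: input=2 -> V=10
t=7: input=1 -> V=14
t=8: input=3 -> V=0 FIRE
t=9: input=2 -> V=10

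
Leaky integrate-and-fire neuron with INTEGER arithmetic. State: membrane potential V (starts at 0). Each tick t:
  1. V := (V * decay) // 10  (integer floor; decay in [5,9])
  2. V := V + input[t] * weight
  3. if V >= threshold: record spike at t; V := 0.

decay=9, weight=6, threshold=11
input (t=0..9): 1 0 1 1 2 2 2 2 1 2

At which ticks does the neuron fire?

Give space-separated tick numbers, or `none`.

Answer: 3 4 5 6 7 9

Derivation:
t=0: input=1 -> V=6
t=1: input=0 -> V=5
t=2: input=1 -> V=10
t=3: input=1 -> V=0 FIRE
t=4: input=2 -> V=0 FIRE
t=5: input=2 -> V=0 FIRE
t=6: input=2 -> V=0 FIRE
t=7: input=2 -> V=0 FIRE
t=8: input=1 -> V=6
t=9: input=2 -> V=0 FIRE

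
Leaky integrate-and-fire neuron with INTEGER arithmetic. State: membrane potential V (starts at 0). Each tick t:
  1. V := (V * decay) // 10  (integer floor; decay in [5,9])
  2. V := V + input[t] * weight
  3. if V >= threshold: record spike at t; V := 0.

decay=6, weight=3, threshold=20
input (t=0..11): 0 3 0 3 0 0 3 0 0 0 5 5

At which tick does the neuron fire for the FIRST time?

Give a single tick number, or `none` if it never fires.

t=0: input=0 -> V=0
t=1: input=3 -> V=9
t=2: input=0 -> V=5
t=3: input=3 -> V=12
t=4: input=0 -> V=7
t=5: input=0 -> V=4
t=6: input=3 -> V=11
t=7: input=0 -> V=6
t=8: input=0 -> V=3
t=9: input=0 -> V=1
t=10: input=5 -> V=15
t=11: input=5 -> V=0 FIRE

Answer: 11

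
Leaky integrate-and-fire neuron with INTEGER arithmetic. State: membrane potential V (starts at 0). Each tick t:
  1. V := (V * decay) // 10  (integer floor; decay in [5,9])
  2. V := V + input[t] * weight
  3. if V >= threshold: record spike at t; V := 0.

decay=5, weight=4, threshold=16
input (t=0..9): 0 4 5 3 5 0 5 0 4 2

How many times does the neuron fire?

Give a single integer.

t=0: input=0 -> V=0
t=1: input=4 -> V=0 FIRE
t=2: input=5 -> V=0 FIRE
t=3: input=3 -> V=12
t=4: input=5 -> V=0 FIRE
t=5: input=0 -> V=0
t=6: input=5 -> V=0 FIRE
t=7: input=0 -> V=0
t=8: input=4 -> V=0 FIRE
t=9: input=2 -> V=8

Answer: 5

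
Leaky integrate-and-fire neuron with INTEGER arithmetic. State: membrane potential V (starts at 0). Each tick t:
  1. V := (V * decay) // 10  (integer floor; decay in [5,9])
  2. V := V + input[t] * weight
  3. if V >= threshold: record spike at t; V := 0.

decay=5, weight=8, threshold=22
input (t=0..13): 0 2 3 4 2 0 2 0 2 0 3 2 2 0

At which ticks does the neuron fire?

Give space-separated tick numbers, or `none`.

Answer: 2 3 10 12

Derivation:
t=0: input=0 -> V=0
t=1: input=2 -> V=16
t=2: input=3 -> V=0 FIRE
t=3: input=4 -> V=0 FIRE
t=4: input=2 -> V=16
t=5: input=0 -> V=8
t=6: input=2 -> V=20
t=7: input=0 -> V=10
t=8: input=2 -> V=21
t=9: input=0 -> V=10
t=10: input=3 -> V=0 FIRE
t=11: input=2 -> V=16
t=12: input=2 -> V=0 FIRE
t=13: input=0 -> V=0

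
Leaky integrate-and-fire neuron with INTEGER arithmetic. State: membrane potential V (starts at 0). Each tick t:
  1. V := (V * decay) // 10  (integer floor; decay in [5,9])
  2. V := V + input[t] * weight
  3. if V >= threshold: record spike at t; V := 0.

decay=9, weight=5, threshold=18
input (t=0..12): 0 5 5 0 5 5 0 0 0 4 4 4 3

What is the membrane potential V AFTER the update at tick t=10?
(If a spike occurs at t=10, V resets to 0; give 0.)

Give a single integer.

Answer: 0

Derivation:
t=0: input=0 -> V=0
t=1: input=5 -> V=0 FIRE
t=2: input=5 -> V=0 FIRE
t=3: input=0 -> V=0
t=4: input=5 -> V=0 FIRE
t=5: input=5 -> V=0 FIRE
t=6: input=0 -> V=0
t=7: input=0 -> V=0
t=8: input=0 -> V=0
t=9: input=4 -> V=0 FIRE
t=10: input=4 -> V=0 FIRE
t=11: input=4 -> V=0 FIRE
t=12: input=3 -> V=15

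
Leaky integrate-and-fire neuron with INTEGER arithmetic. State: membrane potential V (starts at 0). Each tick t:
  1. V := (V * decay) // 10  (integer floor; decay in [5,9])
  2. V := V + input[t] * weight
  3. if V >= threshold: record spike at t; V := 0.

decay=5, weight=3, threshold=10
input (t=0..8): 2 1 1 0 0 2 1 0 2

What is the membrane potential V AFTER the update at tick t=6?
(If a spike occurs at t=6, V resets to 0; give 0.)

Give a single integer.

Answer: 6

Derivation:
t=0: input=2 -> V=6
t=1: input=1 -> V=6
t=2: input=1 -> V=6
t=3: input=0 -> V=3
t=4: input=0 -> V=1
t=5: input=2 -> V=6
t=6: input=1 -> V=6
t=7: input=0 -> V=3
t=8: input=2 -> V=7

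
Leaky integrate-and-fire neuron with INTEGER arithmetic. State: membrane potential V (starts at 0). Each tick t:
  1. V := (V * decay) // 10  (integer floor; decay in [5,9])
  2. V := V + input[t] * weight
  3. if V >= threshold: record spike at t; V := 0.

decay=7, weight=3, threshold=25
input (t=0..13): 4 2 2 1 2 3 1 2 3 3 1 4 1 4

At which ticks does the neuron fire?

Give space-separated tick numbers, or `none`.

Answer: 11

Derivation:
t=0: input=4 -> V=12
t=1: input=2 -> V=14
t=2: input=2 -> V=15
t=3: input=1 -> V=13
t=4: input=2 -> V=15
t=5: input=3 -> V=19
t=6: input=1 -> V=16
t=7: input=2 -> V=17
t=8: input=3 -> V=20
t=9: input=3 -> V=23
t=10: input=1 -> V=19
t=11: input=4 -> V=0 FIRE
t=12: input=1 -> V=3
t=13: input=4 -> V=14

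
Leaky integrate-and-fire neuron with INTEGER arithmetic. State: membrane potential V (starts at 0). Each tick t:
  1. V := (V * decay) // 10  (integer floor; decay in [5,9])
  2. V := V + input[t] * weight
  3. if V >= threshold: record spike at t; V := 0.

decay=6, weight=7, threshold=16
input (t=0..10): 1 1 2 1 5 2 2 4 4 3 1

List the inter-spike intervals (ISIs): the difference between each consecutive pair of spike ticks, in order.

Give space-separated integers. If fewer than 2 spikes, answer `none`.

t=0: input=1 -> V=7
t=1: input=1 -> V=11
t=2: input=2 -> V=0 FIRE
t=3: input=1 -> V=7
t=4: input=5 -> V=0 FIRE
t=5: input=2 -> V=14
t=6: input=2 -> V=0 FIRE
t=7: input=4 -> V=0 FIRE
t=8: input=4 -> V=0 FIRE
t=9: input=3 -> V=0 FIRE
t=10: input=1 -> V=7

Answer: 2 2 1 1 1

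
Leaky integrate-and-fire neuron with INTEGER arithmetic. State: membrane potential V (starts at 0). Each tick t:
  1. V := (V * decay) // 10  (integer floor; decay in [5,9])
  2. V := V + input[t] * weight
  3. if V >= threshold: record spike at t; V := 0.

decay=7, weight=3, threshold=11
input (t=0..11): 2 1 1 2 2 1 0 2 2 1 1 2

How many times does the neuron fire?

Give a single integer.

Answer: 2

Derivation:
t=0: input=2 -> V=6
t=1: input=1 -> V=7
t=2: input=1 -> V=7
t=3: input=2 -> V=10
t=4: input=2 -> V=0 FIRE
t=5: input=1 -> V=3
t=6: input=0 -> V=2
t=7: input=2 -> V=7
t=8: input=2 -> V=10
t=9: input=1 -> V=10
t=10: input=1 -> V=10
t=11: input=2 -> V=0 FIRE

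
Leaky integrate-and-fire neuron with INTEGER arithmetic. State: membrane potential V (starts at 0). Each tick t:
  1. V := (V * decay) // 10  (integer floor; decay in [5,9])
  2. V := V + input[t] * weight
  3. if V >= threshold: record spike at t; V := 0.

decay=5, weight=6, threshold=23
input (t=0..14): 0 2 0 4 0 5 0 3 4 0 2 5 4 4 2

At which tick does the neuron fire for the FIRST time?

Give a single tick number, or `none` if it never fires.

Answer: 3

Derivation:
t=0: input=0 -> V=0
t=1: input=2 -> V=12
t=2: input=0 -> V=6
t=3: input=4 -> V=0 FIRE
t=4: input=0 -> V=0
t=5: input=5 -> V=0 FIRE
t=6: input=0 -> V=0
t=7: input=3 -> V=18
t=8: input=4 -> V=0 FIRE
t=9: input=0 -> V=0
t=10: input=2 -> V=12
t=11: input=5 -> V=0 FIRE
t=12: input=4 -> V=0 FIRE
t=13: input=4 -> V=0 FIRE
t=14: input=2 -> V=12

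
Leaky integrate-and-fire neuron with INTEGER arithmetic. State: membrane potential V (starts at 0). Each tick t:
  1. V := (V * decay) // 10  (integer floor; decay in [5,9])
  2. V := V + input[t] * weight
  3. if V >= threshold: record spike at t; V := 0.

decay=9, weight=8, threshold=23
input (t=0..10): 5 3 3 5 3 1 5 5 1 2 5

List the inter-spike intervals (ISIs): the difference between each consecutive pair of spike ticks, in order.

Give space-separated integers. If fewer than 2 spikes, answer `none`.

Answer: 1 1 1 1 2 1 2 1

Derivation:
t=0: input=5 -> V=0 FIRE
t=1: input=3 -> V=0 FIRE
t=2: input=3 -> V=0 FIRE
t=3: input=5 -> V=0 FIRE
t=4: input=3 -> V=0 FIRE
t=5: input=1 -> V=8
t=6: input=5 -> V=0 FIRE
t=7: input=5 -> V=0 FIRE
t=8: input=1 -> V=8
t=9: input=2 -> V=0 FIRE
t=10: input=5 -> V=0 FIRE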